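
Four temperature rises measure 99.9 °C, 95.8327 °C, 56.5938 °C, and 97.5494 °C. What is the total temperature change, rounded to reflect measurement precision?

349.9 °C

99.9 °C + 95.8327 °C + 56.5938 °C + 97.5494 °C = 349.8759 °C.
Addition/subtraction keeps the fewest decimal places: 99.9 → 1 decimal place, 95.8327 → 4 decimal places, 56.5938 → 4 decimal places, 97.5494 → 4 decimal places; limit is 1.
Rounded to 1 decimal place: 349.9 °C.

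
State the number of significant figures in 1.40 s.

3

1.40: trailing zeros after a decimal point are significant.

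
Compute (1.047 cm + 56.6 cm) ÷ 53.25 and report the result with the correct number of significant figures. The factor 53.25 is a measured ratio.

1.08 cm

1.047 cm + 56.6 cm = 57.647 cm; the sum is limited to 1 decimal place (3 s.f.).
Carrying full precision, 57.647 ÷ 53.25 = 1.08257276995… cm; 53.25 has 4 s.f., so the result keeps min(3, 4) = 3 s.f.
Rounded to 3 significant figures: 1.08 cm.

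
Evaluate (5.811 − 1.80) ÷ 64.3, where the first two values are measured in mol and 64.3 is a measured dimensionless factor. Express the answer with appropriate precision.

5.811 mol − 1.80 mol = 4.011 mol; the difference is limited to 2 decimal places (3 s.f.).
Carrying full precision, 4.011 ÷ 64.3 = 0.0623794712286… mol; 64.3 has 3 s.f., so the result keeps min(3, 3) = 3 s.f.
Rounded to 3 significant figures: 0.0624 mol.

0.0624 mol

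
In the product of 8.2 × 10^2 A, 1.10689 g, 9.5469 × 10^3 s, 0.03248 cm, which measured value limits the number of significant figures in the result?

8.2 × 10^2 A

8.2 × 10^2 A → 2 s.f.; 1.10689 g → 6 s.f.; 9.5469 × 10^3 s → 5 s.f.; 0.03248 cm → 4 s.f.
The fewest is 2 significant figures, from 8.2 × 10^2 A.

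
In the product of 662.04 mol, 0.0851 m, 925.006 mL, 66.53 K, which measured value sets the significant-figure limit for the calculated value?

662.04 mol → 5 s.f.; 0.0851 m → 3 s.f.; 925.006 mL → 6 s.f.; 66.53 K → 4 s.f.
The fewest is 3 significant figures, from 0.0851 m.

0.0851 m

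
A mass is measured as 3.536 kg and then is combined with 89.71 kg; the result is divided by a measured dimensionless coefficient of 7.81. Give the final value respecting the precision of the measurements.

3.536 kg + 89.71 kg = 93.246 kg; the sum is limited to 2 decimal places (4 s.f.).
Carrying full precision, 93.246 ÷ 7.81 = 11.9393085787… kg; 7.81 has 3 s.f., so the result keeps min(4, 3) = 3 s.f.
Rounded to 3 significant figures: 11.9 kg.

11.9 kg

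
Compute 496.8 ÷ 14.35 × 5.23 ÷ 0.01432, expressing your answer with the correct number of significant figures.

496.8 ÷ 14.35 × 5.23 ÷ 0.01432 = 12644.1126662…
Multiplication/division keeps the fewest significant figures: 496.8 → 4 s.f., 14.35 → 4 s.f., 5.23 → 3 s.f., 0.01432 → 4 s.f.; limit is 3.
Rounded to 3 significant figures: 1.26 × 10^4.

1.26 × 10^4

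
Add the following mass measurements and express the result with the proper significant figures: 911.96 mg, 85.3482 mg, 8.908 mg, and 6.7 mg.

911.96 mg + 85.3482 mg + 8.908 mg + 6.7 mg = 1012.9162 mg.
Addition/subtraction keeps the fewest decimal places: 911.96 → 2 decimal places, 85.3482 → 4 decimal places, 8.908 → 3 decimal places, 6.7 → 1 decimal place; limit is 1.
Rounded to 1 decimal place: 1012.9 mg.

1012.9 mg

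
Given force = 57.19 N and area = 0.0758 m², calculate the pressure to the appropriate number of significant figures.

754 Pa

pressure = 57.19 N ÷ 0.0758 m² = 754.485488127… Pa.
57.19 has 4 significant figures; 0.0758 has 3.
Division/multiplication keeps the fewest: 3 significant figures.
Rounded: 754 Pa.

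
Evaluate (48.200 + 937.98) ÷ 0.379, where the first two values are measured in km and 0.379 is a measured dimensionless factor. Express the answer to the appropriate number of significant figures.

48.200 km + 937.98 km = 986.180 km; the sum is limited to 2 decimal places (5 s.f.).
Carrying full precision, 986.180 ÷ 0.379 = 2602.05804749… km; 0.379 has 3 s.f., so the result keeps min(5, 3) = 3 s.f.
Rounded to 3 significant figures: 2.60 × 10^3 km.

2.60 × 10^3 km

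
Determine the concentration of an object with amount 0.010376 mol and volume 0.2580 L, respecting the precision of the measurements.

0.04022 mol/L

concentration = 0.010376 mol ÷ 0.2580 L = 0.0402170542636… mol/L.
0.010376 has 5 significant figures; 0.2580 has 4.
Division/multiplication keeps the fewest: 4 significant figures.
Rounded: 0.04022 mol/L.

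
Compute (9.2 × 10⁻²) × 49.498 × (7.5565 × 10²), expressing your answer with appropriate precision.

3.4 × 10³

(9.2 × 10⁻²) × 49.498 × (7.5565 × 10²) = 3441.0910604
Multiplication/division keeps the fewest significant figures: 9.2 × 10⁻² → 2 s.f., 49.498 → 5 s.f., 7.5565 × 10² → 5 s.f.; limit is 2.
Rounded to 2 significant figures: 3.4 × 10³.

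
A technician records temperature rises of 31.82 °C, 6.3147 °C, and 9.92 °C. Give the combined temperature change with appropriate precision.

31.82 °C + 6.3147 °C + 9.92 °C = 48.0547 °C.
Addition/subtraction keeps the fewest decimal places: 31.82 → 2 decimal places, 6.3147 → 4 decimal places, 9.92 → 2 decimal places; limit is 2.
Rounded to 2 decimal places: 48.05 °C.

48.05 °C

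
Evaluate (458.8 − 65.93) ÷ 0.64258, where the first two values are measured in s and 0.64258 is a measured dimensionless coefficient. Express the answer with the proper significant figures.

458.8 s − 65.93 s = 392.87 s; the difference is limited to 1 decimal place (4 s.f.).
Carrying full precision, 392.87 ÷ 0.64258 = 611.394690155… s; 0.64258 has 5 s.f., so the result keeps min(4, 5) = 4 s.f.
Rounded to 4 significant figures: 611.4 s.

611.4 s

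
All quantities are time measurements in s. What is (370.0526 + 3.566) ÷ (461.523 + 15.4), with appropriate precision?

0.7834

370.0526 + 3.566 = 373.6186, limited to 3 d.p. → 6 s.f.; 461.523 + 15.4 = 476.923, limited to 1 d.p. → 4 s.f.
Carrying full precision, 373.6186 ÷ 476.923 = 0.783393965064…; keep min(6, 4) = 4 s.f.
Rounded to 4 significant figures: 0.7834.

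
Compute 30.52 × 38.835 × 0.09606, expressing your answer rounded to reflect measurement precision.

30.52 × 38.835 × 0.09606 = 113.854557852
Multiplication/division keeps the fewest significant figures: 30.52 → 4 s.f., 38.835 → 5 s.f., 0.09606 → 4 s.f.; limit is 4.
Rounded to 4 significant figures: 113.9.

113.9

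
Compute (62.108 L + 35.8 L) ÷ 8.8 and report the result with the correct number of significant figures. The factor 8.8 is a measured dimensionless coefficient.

11 L

62.108 L + 35.8 L = 97.908 L; the sum is limited to 1 decimal place (3 s.f.).
Carrying full precision, 97.908 ÷ 8.8 = 11.1259090909… L; 8.8 has 2 s.f., so the result keeps min(3, 2) = 2 s.f.
Rounded to 2 significant figures: 11 L.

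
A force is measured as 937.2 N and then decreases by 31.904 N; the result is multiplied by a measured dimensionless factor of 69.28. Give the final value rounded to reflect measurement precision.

6.272 × 10^4 N

937.2 N − 31.904 N = 905.296 N; the difference is limited to 1 decimal place (4 s.f.).
Carrying full precision, 905.296 × 69.28 = 62718.90688 N; 69.28 has 4 s.f., so the result keeps min(4, 4) = 4 s.f.
Rounded to 4 significant figures: 6.272 × 10^4 N.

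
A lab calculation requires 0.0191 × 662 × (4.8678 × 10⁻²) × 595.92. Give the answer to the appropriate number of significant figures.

367

0.0191 × 662 × (4.8678 × 10⁻²) × 595.92 = 366.78540354…
Multiplication/division keeps the fewest significant figures: 0.0191 → 3 s.f., 662 → 3 s.f., 4.8678 × 10⁻² → 5 s.f., 595.92 → 5 s.f.; limit is 3.
Rounded to 3 significant figures: 367.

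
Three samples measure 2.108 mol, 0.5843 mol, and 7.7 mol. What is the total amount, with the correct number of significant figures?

10.4 mol

2.108 mol + 0.5843 mol + 7.7 mol = 10.3923 mol.
Addition/subtraction keeps the fewest decimal places: 2.108 → 3 decimal places, 0.5843 → 4 decimal places, 7.7 → 1 decimal place; limit is 1.
Rounded to 1 decimal place: 10.4 mol.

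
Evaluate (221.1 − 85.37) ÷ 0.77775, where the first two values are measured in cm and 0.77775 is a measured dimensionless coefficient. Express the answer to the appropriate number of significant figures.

221.1 cm − 85.37 cm = 135.73 cm; the difference is limited to 1 decimal place (4 s.f.).
Carrying full precision, 135.73 ÷ 0.77775 = 174.516232723… cm; 0.77775 has 5 s.f., so the result keeps min(4, 5) = 4 s.f.
Rounded to 4 significant figures: 174.5 cm.

174.5 cm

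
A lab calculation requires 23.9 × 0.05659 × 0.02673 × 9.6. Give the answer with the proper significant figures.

0.35

23.9 × 0.05659 × 0.02673 × 9.6 = 0.347062576608
Multiplication/division keeps the fewest significant figures: 23.9 → 3 s.f., 0.05659 → 4 s.f., 0.02673 → 4 s.f., 9.6 → 2 s.f.; limit is 2.
Rounded to 2 significant figures: 0.35.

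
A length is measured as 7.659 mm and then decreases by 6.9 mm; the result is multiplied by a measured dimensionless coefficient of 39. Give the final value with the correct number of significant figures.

3 × 10¹ mm

7.659 mm − 6.9 mm = 0.759 mm; the difference is limited to 1 decimal place (1 s.f.).
Carrying full precision, 0.759 × 39 = 29.601 mm; 39 has 2 s.f., so the result keeps min(1, 2) = 1 s.f.
Rounded to 1 significant figure: 3 × 10¹ mm.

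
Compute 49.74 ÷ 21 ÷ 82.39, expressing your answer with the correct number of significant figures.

2.9 × 10^-2

49.74 ÷ 21 ÷ 82.39 = 0.0287482877603…
Multiplication/division keeps the fewest significant figures: 49.74 → 4 s.f., 21 → 2 s.f., 82.39 → 4 s.f.; limit is 2.
Rounded to 2 significant figures: 2.9 × 10^-2.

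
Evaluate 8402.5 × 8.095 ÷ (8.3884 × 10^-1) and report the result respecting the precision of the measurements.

8402.5 × 8.095 ÷ (8.3884 × 10^-1) = 81086.0682609…
Multiplication/division keeps the fewest significant figures: 8402.5 → 5 s.f., 8.095 → 4 s.f., 8.3884 × 10^-1 → 5 s.f.; limit is 4.
Rounded to 4 significant figures: 8.109 × 10^4.

8.109 × 10^4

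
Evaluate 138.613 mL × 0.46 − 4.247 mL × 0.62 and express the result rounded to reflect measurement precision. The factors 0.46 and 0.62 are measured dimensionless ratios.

61 mL

138.613 × 0.46 = 63.76198 → 64 mL (2 s.f., last digit at the 10^0 place).
4.247 × 0.62 = 2.63314 → 2.6 mL (2 s.f., last digit at the 10^-1 place).
Difference: 61.12884 mL; keep the coarser place, 10^0.
Result: 61 mL.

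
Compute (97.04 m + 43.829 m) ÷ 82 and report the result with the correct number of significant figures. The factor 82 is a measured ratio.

97.04 m + 43.829 m = 140.869 m; the sum is limited to 2 decimal places (5 s.f.).
Carrying full precision, 140.869 ÷ 82 = 1.71791463415… m; 82 has 2 s.f., so the result keeps min(5, 2) = 2 s.f.
Rounded to 2 significant figures: 1.7 m.

1.7 m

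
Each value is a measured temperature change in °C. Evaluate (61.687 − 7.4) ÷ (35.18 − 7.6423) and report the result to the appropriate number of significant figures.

1.97

61.687 − 7.4 = 54.287, limited to 1 d.p. → 3 s.f.; 35.18 − 7.6423 = 27.5377, limited to 2 d.p. → 4 s.f.
Carrying full precision, 54.287 ÷ 27.5377 = 1.971370158…; keep min(3, 4) = 3 s.f.
Rounded to 3 significant figures: 1.97.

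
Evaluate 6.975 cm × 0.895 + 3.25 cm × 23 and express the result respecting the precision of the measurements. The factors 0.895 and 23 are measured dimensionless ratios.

6.975 × 0.895 = 6.242625 → 6.24 cm (3 s.f., last digit at the 10^-2 place).
3.25 × 23 = 74.75 → 75 cm (2 s.f., last digit at the 10^0 place).
Sum: 80.992625 cm; keep the coarser place, 10^0.
Result: 81 cm.

81 cm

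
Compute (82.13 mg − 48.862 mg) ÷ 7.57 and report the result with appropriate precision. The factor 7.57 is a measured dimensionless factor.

82.13 mg − 48.862 mg = 33.268 mg; the difference is limited to 2 decimal places (4 s.f.).
Carrying full precision, 33.268 ÷ 7.57 = 4.39471598415… mg; 7.57 has 3 s.f., so the result keeps min(4, 3) = 3 s.f.
Rounded to 3 significant figures: 4.39 mg.

4.39 mg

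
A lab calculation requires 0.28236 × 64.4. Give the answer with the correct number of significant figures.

18.2

0.28236 × 64.4 = 18.183984
Multiplication/division keeps the fewest significant figures: 0.28236 → 5 s.f., 64.4 → 3 s.f.; limit is 3.
Rounded to 3 significant figures: 18.2.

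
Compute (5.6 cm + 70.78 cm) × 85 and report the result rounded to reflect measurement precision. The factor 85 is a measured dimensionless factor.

5.6 cm + 70.78 cm = 76.38 cm; the sum is limited to 1 decimal place (3 s.f.).
Carrying full precision, 76.38 × 85 = 6492.3 cm; 85 has 2 s.f., so the result keeps min(3, 2) = 2 s.f.
Rounded to 2 significant figures: 6.5 × 10³ cm.

6.5 × 10³ cm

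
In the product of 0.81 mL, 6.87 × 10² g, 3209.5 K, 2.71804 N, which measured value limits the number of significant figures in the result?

0.81 mL

0.81 mL → 2 s.f.; 6.87 × 10² g → 3 s.f.; 3209.5 K → 5 s.f.; 2.71804 N → 6 s.f.
The fewest is 2 significant figures, from 0.81 mL.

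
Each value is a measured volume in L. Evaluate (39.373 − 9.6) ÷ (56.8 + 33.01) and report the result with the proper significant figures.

0.332

39.373 − 9.6 = 29.773, limited to 1 d.p. → 3 s.f.; 56.8 + 33.01 = 89.81, limited to 1 d.p. → 3 s.f.
Carrying full precision, 29.773 ÷ 89.81 = 0.331510967598…; keep min(3, 3) = 3 s.f.
Rounded to 3 significant figures: 0.332.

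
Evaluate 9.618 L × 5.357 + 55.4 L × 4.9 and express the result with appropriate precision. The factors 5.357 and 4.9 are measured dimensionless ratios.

9.618 × 5.357 = 51.523626 → 51.52 L (4 s.f., last digit at the 10^-2 place).
55.4 × 4.9 = 271.46 → 2.7 × 10² L (2 s.f., last digit at the 10^1 place).
Sum: 322.983626 L; keep the coarser place, 10^1.
Result: 3.2 × 10² L.

3.2 × 10² L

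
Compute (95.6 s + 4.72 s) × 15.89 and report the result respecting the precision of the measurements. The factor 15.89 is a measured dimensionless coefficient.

1.594 × 10^3 s

95.6 s + 4.72 s = 100.32 s; the sum is limited to 1 decimal place (4 s.f.).
Carrying full precision, 100.32 × 15.89 = 1594.0848 s; 15.89 has 4 s.f., so the result keeps min(4, 4) = 4 s.f.
Rounded to 4 significant figures: 1.594 × 10^3 s.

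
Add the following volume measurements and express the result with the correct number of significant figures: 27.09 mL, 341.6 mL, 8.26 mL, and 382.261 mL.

7.592 × 10^2 mL

27.09 mL + 341.6 mL + 8.26 mL + 382.261 mL = 759.211 mL.
Addition/subtraction keeps the fewest decimal places: 27.09 → 2 decimal places, 341.6 → 1 decimal place, 8.26 → 2 decimal places, 382.261 → 3 decimal places; limit is 1.
Rounded to 1 decimal place: 7.592 × 10^2 mL.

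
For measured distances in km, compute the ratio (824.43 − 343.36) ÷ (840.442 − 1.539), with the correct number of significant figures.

824.43 − 343.36 = 481.07, limited to 2 d.p. → 5 s.f.; 840.442 − 1.539 = 838.903, limited to 3 d.p. → 6 s.f.
Carrying full precision, 481.07 ÷ 838.903 = 0.573451281018…; keep min(5, 6) = 5 s.f.
Rounded to 5 significant figures: 0.57345.

0.57345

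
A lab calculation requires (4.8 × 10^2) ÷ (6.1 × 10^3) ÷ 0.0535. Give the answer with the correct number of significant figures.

(4.8 × 10^2) ÷ (6.1 × 10^3) ÷ 0.0535 = 1.47081354374…
Multiplication/division keeps the fewest significant figures: 4.8 × 10^2 → 2 s.f., 6.1 × 10^3 → 2 s.f., 0.0535 → 3 s.f.; limit is 2.
Rounded to 2 significant figures: 1.5.

1.5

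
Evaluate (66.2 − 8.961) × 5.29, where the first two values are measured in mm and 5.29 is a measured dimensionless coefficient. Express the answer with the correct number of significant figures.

66.2 mm − 8.961 mm = 57.239 mm; the difference is limited to 1 decimal place (3 s.f.).
Carrying full precision, 57.239 × 5.29 = 302.79431 mm; 5.29 has 3 s.f., so the result keeps min(3, 3) = 3 s.f.
Rounded to 3 significant figures: 303 mm.

303 mm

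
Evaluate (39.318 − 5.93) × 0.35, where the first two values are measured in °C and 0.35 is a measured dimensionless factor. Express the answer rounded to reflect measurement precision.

12 °C

39.318 °C − 5.93 °C = 33.388 °C; the difference is limited to 2 decimal places (4 s.f.).
Carrying full precision, 33.388 × 0.35 = 11.6858 °C; 0.35 has 2 s.f., so the result keeps min(4, 2) = 2 s.f.
Rounded to 2 significant figures: 12 °C.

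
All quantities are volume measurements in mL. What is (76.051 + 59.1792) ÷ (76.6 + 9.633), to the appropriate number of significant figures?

1.57

76.051 + 59.1792 = 135.2302, limited to 3 d.p. → 6 s.f.; 76.6 + 9.633 = 86.233, limited to 1 d.p. → 3 s.f.
Carrying full precision, 135.2302 ÷ 86.233 = 1.56819547041…; keep min(6, 3) = 3 s.f.
Rounded to 3 significant figures: 1.57.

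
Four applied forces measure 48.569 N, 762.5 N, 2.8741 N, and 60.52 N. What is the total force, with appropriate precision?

874.5 N

48.569 N + 762.5 N + 2.8741 N + 60.52 N = 874.4631 N.
Addition/subtraction keeps the fewest decimal places: 48.569 → 3 decimal places, 762.5 → 1 decimal place, 2.8741 → 4 decimal places, 60.52 → 2 decimal places; limit is 1.
Rounded to 1 decimal place: 874.5 N.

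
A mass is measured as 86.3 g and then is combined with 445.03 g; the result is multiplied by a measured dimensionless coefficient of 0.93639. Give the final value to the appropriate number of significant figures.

497.5 g

86.3 g + 445.03 g = 531.33 g; the sum is limited to 1 decimal place (4 s.f.).
Carrying full precision, 531.33 × 0.93639 = 497.5320987 g; 0.93639 has 5 s.f., so the result keeps min(4, 5) = 4 s.f.
Rounded to 4 significant figures: 497.5 g.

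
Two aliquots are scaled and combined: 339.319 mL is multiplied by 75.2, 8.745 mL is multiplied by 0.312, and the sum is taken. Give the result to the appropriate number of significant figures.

339.319 × 75.2 = 25516.7888 → 2.55 × 10⁴ mL (3 s.f., last digit at the 10^2 place).
8.745 × 0.312 = 2.72844 → 2.73 mL (3 s.f., last digit at the 10^-2 place).
Sum: 25519.51724 mL; keep the coarser place, 10^2.
Result: 2.55 × 10⁴ mL.

2.55 × 10⁴ mL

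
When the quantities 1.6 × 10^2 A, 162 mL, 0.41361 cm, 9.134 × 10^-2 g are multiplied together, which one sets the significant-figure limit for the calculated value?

1.6 × 10^2 A → 2 s.f.; 162 mL → 3 s.f.; 0.41361 cm → 5 s.f.; 9.134 × 10^-2 g → 4 s.f.
The fewest is 2 significant figures, from 1.6 × 10^2 A.

1.6 × 10^2 A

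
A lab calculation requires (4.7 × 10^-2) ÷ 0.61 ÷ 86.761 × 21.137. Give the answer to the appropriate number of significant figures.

0.019

(4.7 × 10^-2) ÷ 0.61 ÷ 86.761 × 21.137 = 0.0187709745691…
Multiplication/division keeps the fewest significant figures: 4.7 × 10^-2 → 2 s.f., 0.61 → 2 s.f., 86.761 → 5 s.f., 21.137 → 5 s.f.; limit is 2.
Rounded to 2 significant figures: 0.019.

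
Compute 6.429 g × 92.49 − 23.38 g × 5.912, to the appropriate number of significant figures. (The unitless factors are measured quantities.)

6.429 × 92.49 = 594.61821 → 5.946 × 10² g (4 s.f., last digit at the 10^-1 place).
23.38 × 5.912 = 138.22256 → 138.2 g (4 s.f., last digit at the 10^-1 place).
Difference: 456.39565 g; keep the coarser place, 10^-1.
Result: 456.4 g.

456.4 g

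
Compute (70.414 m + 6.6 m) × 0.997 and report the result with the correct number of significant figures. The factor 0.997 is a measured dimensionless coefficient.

70.414 m + 6.6 m = 77.014 m; the sum is limited to 1 decimal place (3 s.f.).
Carrying full precision, 77.014 × 0.997 = 76.782958 m; 0.997 has 3 s.f., so the result keeps min(3, 3) = 3 s.f.
Rounded to 3 significant figures: 76.8 m.

76.8 m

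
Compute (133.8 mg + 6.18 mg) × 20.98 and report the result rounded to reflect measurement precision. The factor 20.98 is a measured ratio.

2937 mg

133.8 mg + 6.18 mg = 139.98 mg; the sum is limited to 1 decimal place (4 s.f.).
Carrying full precision, 139.98 × 20.98 = 2936.7804 mg; 20.98 has 4 s.f., so the result keeps min(4, 4) = 4 s.f.
Rounded to 4 significant figures: 2937 mg.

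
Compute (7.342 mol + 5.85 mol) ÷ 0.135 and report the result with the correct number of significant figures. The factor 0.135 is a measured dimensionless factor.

97.7 mol

7.342 mol + 5.85 mol = 13.192 mol; the sum is limited to 2 decimal places (4 s.f.).
Carrying full precision, 13.192 ÷ 0.135 = 97.7185185185… mol; 0.135 has 3 s.f., so the result keeps min(4, 3) = 3 s.f.
Rounded to 3 significant figures: 97.7 mol.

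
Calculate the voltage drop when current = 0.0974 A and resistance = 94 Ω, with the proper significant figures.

9.2 V

voltage drop = 0.0974 A × 94 Ω = 9.1556 V.
0.0974 has 3 significant figures; 94 has 2.
Division/multiplication keeps the fewest: 2 significant figures.
Rounded: 9.2 V.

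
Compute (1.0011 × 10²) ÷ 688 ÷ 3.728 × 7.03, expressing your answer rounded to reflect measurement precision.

0.274

(1.0011 × 10²) ÷ 688 ÷ 3.728 × 7.03 = 0.274390104115…
Multiplication/division keeps the fewest significant figures: 1.0011 × 10² → 5 s.f., 688 → 3 s.f., 3.728 → 4 s.f., 7.03 → 3 s.f.; limit is 3.
Rounded to 3 significant figures: 0.274.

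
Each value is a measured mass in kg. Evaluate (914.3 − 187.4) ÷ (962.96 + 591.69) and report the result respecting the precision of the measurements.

914.3 − 187.4 = 726.9, limited to 1 d.p. → 4 s.f.; 962.96 + 591.69 = 1554.65, limited to 2 d.p. → 6 s.f.
Carrying full precision, 726.9 ÷ 1554.65 = 0.467565046795…; keep min(4, 6) = 4 s.f.
Rounded to 4 significant figures: 0.4676.

0.4676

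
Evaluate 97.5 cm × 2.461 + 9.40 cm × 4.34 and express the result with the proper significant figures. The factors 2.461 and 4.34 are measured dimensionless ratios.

97.5 × 2.461 = 239.9475 → 2.40 × 10² cm (3 s.f., last digit at the 10^0 place).
9.40 × 4.34 = 40.796 → 40.8 cm (3 s.f., last digit at the 10^-1 place).
Sum: 280.7435 cm; keep the coarser place, 10^0.
Result: 281 cm.

281 cm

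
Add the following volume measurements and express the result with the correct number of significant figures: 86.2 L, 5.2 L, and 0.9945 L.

92.4 L

86.2 L + 5.2 L + 0.9945 L = 92.3945 L.
Addition/subtraction keeps the fewest decimal places: 86.2 → 1 decimal place, 5.2 → 1 decimal place, 0.9945 → 4 decimal places; limit is 1.
Rounded to 1 decimal place: 92.4 L.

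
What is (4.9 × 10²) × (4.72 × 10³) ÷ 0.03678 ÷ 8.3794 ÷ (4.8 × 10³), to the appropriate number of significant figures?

1.6 × 10³

(4.9 × 10²) × (4.72 × 10³) ÷ 0.03678 ÷ 8.3794 ÷ (4.8 × 10³) = 1563.40751047…
Multiplication/division keeps the fewest significant figures: 4.9 × 10² → 2 s.f., 4.72 × 10³ → 3 s.f., 0.03678 → 4 s.f., 8.3794 → 5 s.f., 4.8 × 10³ → 2 s.f.; limit is 2.
Rounded to 2 significant figures: 1.6 × 10³.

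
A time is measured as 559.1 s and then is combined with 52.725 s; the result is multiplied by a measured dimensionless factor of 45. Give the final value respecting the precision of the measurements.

2.8 × 10⁴ s

559.1 s + 52.725 s = 611.825 s; the sum is limited to 1 decimal place (4 s.f.).
Carrying full precision, 611.825 × 45 = 27532.125 s; 45 has 2 s.f., so the result keeps min(4, 2) = 2 s.f.
Rounded to 2 significant figures: 2.8 × 10⁴ s.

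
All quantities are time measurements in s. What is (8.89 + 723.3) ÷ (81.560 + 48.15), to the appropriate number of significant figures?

8.89 + 723.3 = 732.19, limited to 1 d.p. → 4 s.f.; 81.560 + 48.15 = 129.710, limited to 2 d.p. → 5 s.f.
Carrying full precision, 732.19 ÷ 129.710 = 5.64482306684…; keep min(4, 5) = 4 s.f.
Rounded to 4 significant figures: 5.645.

5.645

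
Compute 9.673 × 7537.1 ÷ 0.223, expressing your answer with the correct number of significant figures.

3.27 × 10^5

9.673 × 7537.1 ÷ 0.223 = 326934.386996…
Multiplication/division keeps the fewest significant figures: 9.673 → 4 s.f., 7537.1 → 5 s.f., 0.223 → 3 s.f.; limit is 3.
Rounded to 3 significant figures: 3.27 × 10^5.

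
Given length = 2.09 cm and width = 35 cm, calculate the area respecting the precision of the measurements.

area = 2.09 cm × 35 cm = 73.15 cm².
2.09 has 3 significant figures; 35 has 2.
Division/multiplication keeps the fewest: 2 significant figures.
Rounded: 73 cm².

73 cm²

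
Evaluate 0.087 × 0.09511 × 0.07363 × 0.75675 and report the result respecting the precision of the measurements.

4.6 × 10⁻⁴

0.087 × 0.09511 × 0.07363 × 0.75675 = 0.000461054923801…
Multiplication/division keeps the fewest significant figures: 0.087 → 2 s.f., 0.09511 → 4 s.f., 0.07363 → 4 s.f., 0.75675 → 5 s.f.; limit is 2.
Rounded to 2 significant figures: 4.6 × 10⁻⁴.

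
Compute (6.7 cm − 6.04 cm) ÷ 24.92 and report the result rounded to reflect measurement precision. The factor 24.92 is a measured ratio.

0.03 cm

6.7 cm − 6.04 cm = 0.66 cm; the difference is limited to 1 decimal place (1 s.f.).
Carrying full precision, 0.66 ÷ 24.92 = 0.0264847512039… cm; 24.92 has 4 s.f., so the result keeps min(1, 4) = 1 s.f.
Rounded to 1 significant figure: 0.03 cm.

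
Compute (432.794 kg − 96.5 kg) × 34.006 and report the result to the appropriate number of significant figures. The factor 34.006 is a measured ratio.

1.144 × 10^4 kg

432.794 kg − 96.5 kg = 336.294 kg; the difference is limited to 1 decimal place (4 s.f.).
Carrying full precision, 336.294 × 34.006 = 11436.013764 kg; 34.006 has 5 s.f., so the result keeps min(4, 5) = 4 s.f.
Rounded to 4 significant figures: 1.144 × 10^4 kg.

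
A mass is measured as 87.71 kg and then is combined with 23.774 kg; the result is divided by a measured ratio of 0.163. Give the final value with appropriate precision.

684 kg

87.71 kg + 23.774 kg = 111.484 kg; the sum is limited to 2 decimal places (5 s.f.).
Carrying full precision, 111.484 ÷ 0.163 = 683.950920245… kg; 0.163 has 3 s.f., so the result keeps min(5, 3) = 3 s.f.
Rounded to 3 significant figures: 684 kg.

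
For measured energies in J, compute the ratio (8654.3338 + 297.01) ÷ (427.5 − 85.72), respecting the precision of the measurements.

8654.3338 + 297.01 = 8951.3438, limited to 2 d.p. → 6 s.f.; 427.5 − 85.72 = 341.78, limited to 1 d.p. → 4 s.f.
Carrying full precision, 8951.3438 ÷ 341.78 = 26.1903674879…; keep min(6, 4) = 4 s.f.
Rounded to 4 significant figures: 26.19.

26.19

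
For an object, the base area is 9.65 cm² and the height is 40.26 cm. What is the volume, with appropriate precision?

volume = 9.65 cm² × 40.26 cm = 388.509 cm³.
9.65 has 3 significant figures; 40.26 has 4.
Division/multiplication keeps the fewest: 3 significant figures.
Rounded: 389 cm³.

389 cm³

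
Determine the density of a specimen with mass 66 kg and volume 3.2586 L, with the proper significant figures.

2.0 × 10^1 kg/L

density = 66 kg ÷ 3.2586 L = 20.2540968514… kg/L.
66 has 2 significant figures; 3.2586 has 5.
Division/multiplication keeps the fewest: 2 significant figures.
Rounded: 2.0 × 10^1 kg/L.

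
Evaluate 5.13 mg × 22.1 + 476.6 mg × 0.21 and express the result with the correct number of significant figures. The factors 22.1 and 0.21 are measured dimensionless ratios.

5.13 × 22.1 = 113.373 → 113 mg (3 s.f., last digit at the 10^0 place).
476.6 × 0.21 = 100.086 → 1.0 × 10² mg (2 s.f., last digit at the 10^1 place).
Sum: 213.459 mg; keep the coarser place, 10^1.
Result: 2.1 × 10² mg.

2.1 × 10² mg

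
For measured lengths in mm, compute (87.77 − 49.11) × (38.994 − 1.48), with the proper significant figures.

1.450 × 10^3 mm²

87.77 − 49.11 = 38.66, limited to 2 d.p. → 4 s.f.; 38.994 − 1.48 = 37.514, limited to 2 d.p. → 4 s.f.
Carrying full precision, 38.66 × 37.514 = 1450.29124; keep min(4, 4) = 4 s.f.
Rounded to 4 significant figures: 1.450 × 10^3 mm².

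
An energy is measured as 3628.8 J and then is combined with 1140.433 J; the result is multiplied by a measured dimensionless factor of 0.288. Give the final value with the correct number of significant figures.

1.37 × 10^3 J

3628.8 J + 1140.433 J = 4769.233 J; the sum is limited to 1 decimal place (5 s.f.).
Carrying full precision, 4769.233 × 0.288 = 1373.539104 J; 0.288 has 3 s.f., so the result keeps min(5, 3) = 3 s.f.
Rounded to 3 significant figures: 1.37 × 10^3 J.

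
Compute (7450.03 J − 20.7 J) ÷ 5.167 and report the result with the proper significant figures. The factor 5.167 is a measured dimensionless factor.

7450.03 J − 20.7 J = 7429.33 J; the difference is limited to 1 decimal place (5 s.f.).
Carrying full precision, 7429.33 ÷ 5.167 = 1437.8420747… J; 5.167 has 4 s.f., so the result keeps min(5, 4) = 4 s.f.
Rounded to 4 significant figures: 1438 J.

1438 J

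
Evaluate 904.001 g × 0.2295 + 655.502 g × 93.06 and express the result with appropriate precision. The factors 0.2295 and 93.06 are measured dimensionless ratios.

6.121 × 10^4 g

904.001 × 0.2295 = 207.4682295 → 2.075 × 10^2 g (4 s.f., last digit at the 10^-1 place).
655.502 × 93.06 = 61001.01612 → 6.100 × 10^4 g (4 s.f., last digit at the 10^1 place).
Sum: 61208.4843495 g; keep the coarser place, 10^1.
Result: 6.121 × 10^4 g.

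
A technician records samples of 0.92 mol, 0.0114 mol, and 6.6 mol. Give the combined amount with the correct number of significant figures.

0.92 mol + 0.0114 mol + 6.6 mol = 7.5314 mol.
Addition/subtraction keeps the fewest decimal places: 0.92 → 2 decimal places, 0.0114 → 4 decimal places, 6.6 → 1 decimal place; limit is 1.
Rounded to 1 decimal place: 7.5 mol.

7.5 mol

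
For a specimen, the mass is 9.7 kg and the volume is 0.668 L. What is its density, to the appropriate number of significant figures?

density = 9.7 kg ÷ 0.668 L = 14.5209580838… kg/L.
9.7 has 2 significant figures; 0.668 has 3.
Division/multiplication keeps the fewest: 2 significant figures.
Rounded: 15 kg/L.

15 kg/L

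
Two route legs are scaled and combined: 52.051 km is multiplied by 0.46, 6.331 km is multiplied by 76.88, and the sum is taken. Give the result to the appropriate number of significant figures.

511 km

52.051 × 0.46 = 23.94346 → 24 km (2 s.f., last digit at the 10^0 place).
6.331 × 76.88 = 486.72728 → 486.7 km (4 s.f., last digit at the 10^-1 place).
Sum: 510.67074 km; keep the coarser place, 10^0.
Result: 511 km.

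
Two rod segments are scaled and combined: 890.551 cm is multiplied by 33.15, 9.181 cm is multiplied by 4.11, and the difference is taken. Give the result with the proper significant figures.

890.551 × 33.15 = 29521.76565 → 2.952 × 10^4 cm (4 s.f., last digit at the 10^1 place).
9.181 × 4.11 = 37.73391 → 37.7 cm (3 s.f., last digit at the 10^-1 place).
Difference: 29484.03174 cm; keep the coarser place, 10^1.
Result: 2.948 × 10^4 cm.

2.948 × 10^4 cm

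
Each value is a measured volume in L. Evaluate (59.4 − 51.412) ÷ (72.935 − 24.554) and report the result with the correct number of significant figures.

0.17

59.4 − 51.412 = 7.988, limited to 1 d.p. → 2 s.f.; 72.935 − 24.554 = 48.381, limited to 3 d.p. → 5 s.f.
Carrying full precision, 7.988 ÷ 48.381 = 0.165106136707…; keep min(2, 5) = 2 s.f.
Rounded to 2 significant figures: 0.17.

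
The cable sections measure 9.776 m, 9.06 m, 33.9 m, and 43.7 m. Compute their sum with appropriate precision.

96.4 m

9.776 m + 9.06 m + 33.9 m + 43.7 m = 96.436 m.
Addition/subtraction keeps the fewest decimal places: 9.776 → 3 decimal places, 9.06 → 2 decimal places, 33.9 → 1 decimal place, 43.7 → 1 decimal place; limit is 1.
Rounded to 1 decimal place: 96.4 m.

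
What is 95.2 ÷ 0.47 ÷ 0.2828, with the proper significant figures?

95.2 ÷ 0.47 ÷ 0.2828 = 716.24183695…
Multiplication/division keeps the fewest significant figures: 95.2 → 3 s.f., 0.47 → 2 s.f., 0.2828 → 4 s.f.; limit is 2.
Rounded to 2 significant figures: 7.2 × 10^2.

7.2 × 10^2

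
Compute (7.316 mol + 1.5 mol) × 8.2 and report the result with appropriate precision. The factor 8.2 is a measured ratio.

7.316 mol + 1.5 mol = 8.816 mol; the sum is limited to 1 decimal place (2 s.f.).
Carrying full precision, 8.816 × 8.2 = 72.2912 mol; 8.2 has 2 s.f., so the result keeps min(2, 2) = 2 s.f.
Rounded to 2 significant figures: 72 mol.

72 mol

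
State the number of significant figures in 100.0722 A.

100.0722: zeros between nonzero digits are significant.

7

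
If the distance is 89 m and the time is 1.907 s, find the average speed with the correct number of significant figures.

average speed = 89 m ÷ 1.907 s = 46.670162559… m/s.
89 has 2 significant figures; 1.907 has 4.
Division/multiplication keeps the fewest: 2 significant figures.
Rounded: 47 m/s.

47 m/s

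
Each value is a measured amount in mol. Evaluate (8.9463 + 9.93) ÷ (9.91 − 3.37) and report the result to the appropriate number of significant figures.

8.9463 + 9.93 = 18.8763, limited to 2 d.p. → 4 s.f.; 9.91 − 3.37 = 6.54, limited to 2 d.p. → 3 s.f.
Carrying full precision, 18.8763 ÷ 6.54 = 2.88628440367…; keep min(4, 3) = 3 s.f.
Rounded to 3 significant figures: 2.89.

2.89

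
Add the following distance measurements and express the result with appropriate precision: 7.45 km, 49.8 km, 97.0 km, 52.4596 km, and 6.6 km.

213.3 km

7.45 km + 49.8 km + 97.0 km + 52.4596 km + 6.6 km = 213.3096 km.
Addition/subtraction keeps the fewest decimal places: 7.45 → 2 decimal places, 49.8 → 1 decimal place, 97.0 → 1 decimal place, 52.4596 → 4 decimal places, 6.6 → 1 decimal place; limit is 1.
Rounded to 1 decimal place: 213.3 km.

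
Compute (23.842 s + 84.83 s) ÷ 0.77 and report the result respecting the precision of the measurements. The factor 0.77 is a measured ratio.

23.842 s + 84.83 s = 108.672 s; the sum is limited to 2 decimal places (5 s.f.).
Carrying full precision, 108.672 ÷ 0.77 = 141.132467532… s; 0.77 has 2 s.f., so the result keeps min(5, 2) = 2 s.f.
Rounded to 2 significant figures: 1.4 × 10^2 s.

1.4 × 10^2 s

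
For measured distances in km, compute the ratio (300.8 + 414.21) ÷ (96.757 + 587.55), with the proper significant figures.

1.045

300.8 + 414.21 = 715.01, limited to 1 d.p. → 4 s.f.; 96.757 + 587.55 = 684.307, limited to 2 d.p. → 5 s.f.
Carrying full precision, 715.01 ÷ 684.307 = 1.0448672891…; keep min(4, 5) = 4 s.f.
Rounded to 4 significant figures: 1.045.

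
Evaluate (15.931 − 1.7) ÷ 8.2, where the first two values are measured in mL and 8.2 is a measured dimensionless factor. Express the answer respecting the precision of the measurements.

1.7 mL

15.931 mL − 1.7 mL = 14.231 mL; the difference is limited to 1 decimal place (3 s.f.).
Carrying full precision, 14.231 ÷ 8.2 = 1.73548780488… mL; 8.2 has 2 s.f., so the result keeps min(3, 2) = 2 s.f.
Rounded to 2 significant figures: 1.7 mL.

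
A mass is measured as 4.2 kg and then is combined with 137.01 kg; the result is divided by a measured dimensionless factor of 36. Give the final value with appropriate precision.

4.2 kg + 137.01 kg = 141.21 kg; the sum is limited to 1 decimal place (4 s.f.).
Carrying full precision, 141.21 ÷ 36 = 3.9225 kg; 36 has 2 s.f., so the result keeps min(4, 2) = 2 s.f.
Rounded to 2 significant figures: 3.9 kg.

3.9 kg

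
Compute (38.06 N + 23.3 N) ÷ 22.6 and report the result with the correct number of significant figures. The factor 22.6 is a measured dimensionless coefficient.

38.06 N + 23.3 N = 61.36 N; the sum is limited to 1 decimal place (3 s.f.).
Carrying full precision, 61.36 ÷ 22.6 = 2.71504424779… N; 22.6 has 3 s.f., so the result keeps min(3, 3) = 3 s.f.
Rounded to 3 significant figures: 2.72 N.

2.72 N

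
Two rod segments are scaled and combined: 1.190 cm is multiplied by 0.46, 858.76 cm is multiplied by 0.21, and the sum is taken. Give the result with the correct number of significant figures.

1.190 × 0.46 = 0.5474 → 5.5 × 10⁻¹ cm (2 s.f., last digit at the 10^-2 place).
858.76 × 0.21 = 180.3396 → 1.8 × 10² cm (2 s.f., last digit at the 10^1 place).
Sum: 180.887 cm; keep the coarser place, 10^1.
Result: 1.8 × 10² cm.

1.8 × 10² cm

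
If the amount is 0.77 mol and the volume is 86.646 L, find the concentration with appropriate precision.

0.0089 mol/L

concentration = 0.77 mol ÷ 86.646 L = 0.008886734529… mol/L.
0.77 has 2 significant figures; 86.646 has 5.
Division/multiplication keeps the fewest: 2 significant figures.
Rounded: 0.0089 mol/L.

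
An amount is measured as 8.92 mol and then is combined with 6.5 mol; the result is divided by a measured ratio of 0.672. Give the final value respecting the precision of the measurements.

22.9 mol

8.92 mol + 6.5 mol = 15.42 mol; the sum is limited to 1 decimal place (3 s.f.).
Carrying full precision, 15.42 ÷ 0.672 = 22.9464285714… mol; 0.672 has 3 s.f., so the result keeps min(3, 3) = 3 s.f.
Rounded to 3 significant figures: 22.9 mol.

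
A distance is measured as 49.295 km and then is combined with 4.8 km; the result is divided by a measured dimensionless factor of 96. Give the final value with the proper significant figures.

0.56 km

49.295 km + 4.8 km = 54.095 km; the sum is limited to 1 decimal place (3 s.f.).
Carrying full precision, 54.095 ÷ 96 = 0.563489583333… km; 96 has 2 s.f., so the result keeps min(3, 2) = 2 s.f.
Rounded to 2 significant figures: 0.56 km.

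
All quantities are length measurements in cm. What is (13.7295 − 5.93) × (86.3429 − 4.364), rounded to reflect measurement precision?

13.7295 − 5.93 = 7.7995, limited to 2 d.p. → 3 s.f.; 86.3429 − 4.364 = 81.9789, limited to 3 d.p. → 5 s.f.
Carrying full precision, 7.7995 × 81.9789 = 639.39443055; keep min(3, 5) = 3 s.f.
Rounded to 3 significant figures: 639 cm².

639 cm²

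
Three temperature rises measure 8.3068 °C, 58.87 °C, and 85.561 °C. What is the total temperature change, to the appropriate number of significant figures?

8.3068 °C + 58.87 °C + 85.561 °C = 152.7378 °C.
Addition/subtraction keeps the fewest decimal places: 8.3068 → 4 decimal places, 58.87 → 2 decimal places, 85.561 → 3 decimal places; limit is 2.
Rounded to 2 decimal places: 152.74 °C.

152.74 °C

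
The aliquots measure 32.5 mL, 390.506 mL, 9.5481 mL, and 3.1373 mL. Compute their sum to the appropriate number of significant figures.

32.5 mL + 390.506 mL + 9.5481 mL + 3.1373 mL = 435.6914 mL.
Addition/subtraction keeps the fewest decimal places: 32.5 → 1 decimal place, 390.506 → 3 decimal places, 9.5481 → 4 decimal places, 3.1373 → 4 decimal places; limit is 1.
Rounded to 1 decimal place: 435.7 mL.

435.7 mL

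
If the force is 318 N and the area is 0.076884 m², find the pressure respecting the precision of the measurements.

pressure = 318 N ÷ 0.076884 m² = 4136.10113938… Pa.
318 has 3 significant figures; 0.076884 has 5.
Division/multiplication keeps the fewest: 3 significant figures.
Rounded: 4.14 × 10³ Pa.

4.14 × 10³ Pa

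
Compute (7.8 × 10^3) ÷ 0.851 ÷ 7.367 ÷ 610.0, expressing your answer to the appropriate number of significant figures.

2.0

(7.8 × 10^3) ÷ 0.851 ÷ 7.367 ÷ 610.0 = 2.03959781359…
Multiplication/division keeps the fewest significant figures: 7.8 × 10^3 → 2 s.f., 0.851 → 3 s.f., 7.367 → 4 s.f., 610.0 → 4 s.f.; limit is 2.
Rounded to 2 significant figures: 2.0.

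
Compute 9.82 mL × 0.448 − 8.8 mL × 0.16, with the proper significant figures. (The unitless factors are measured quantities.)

3.0 mL

9.82 × 0.448 = 4.39936 → 4.40 mL (3 s.f., last digit at the 10^-2 place).
8.8 × 0.16 = 1.408 → 1.4 mL (2 s.f., last digit at the 10^-1 place).
Difference: 2.99136 mL; keep the coarser place, 10^-1.
Result: 3.0 mL.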